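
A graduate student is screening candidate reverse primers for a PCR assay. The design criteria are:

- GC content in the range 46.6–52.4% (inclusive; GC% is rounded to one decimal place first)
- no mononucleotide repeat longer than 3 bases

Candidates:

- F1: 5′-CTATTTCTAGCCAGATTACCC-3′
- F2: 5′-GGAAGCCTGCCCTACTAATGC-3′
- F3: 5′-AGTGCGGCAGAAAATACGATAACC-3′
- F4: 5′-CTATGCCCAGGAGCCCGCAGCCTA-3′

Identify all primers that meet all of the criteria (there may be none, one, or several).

F1 (21 nt, A=5 T=7 G=2 C=7): GC 9/21 = 42.9%, outside 46.6–52.4% ✗; longest run = 3 ✓ — fails.
F2 (21 nt, A=5 T=4 G=5 C=7): GC 12/21 = 57.1%, outside 46.6–52.4% ✗; longest run = 3 ✓ — fails.
F3 (24 nt, A=10 T=3 G=6 C=5): GC 11/24 = 45.8%, outside 46.6–52.4% ✗; longest run = 4, exceeds 3 ✗ — fails.
F4 (24 nt, A=5 T=3 G=6 C=10): GC 16/24 = 66.7%, outside 46.6–52.4% ✗; longest run = 3 ✓ — fails.

None of the candidates satisfy all criteria.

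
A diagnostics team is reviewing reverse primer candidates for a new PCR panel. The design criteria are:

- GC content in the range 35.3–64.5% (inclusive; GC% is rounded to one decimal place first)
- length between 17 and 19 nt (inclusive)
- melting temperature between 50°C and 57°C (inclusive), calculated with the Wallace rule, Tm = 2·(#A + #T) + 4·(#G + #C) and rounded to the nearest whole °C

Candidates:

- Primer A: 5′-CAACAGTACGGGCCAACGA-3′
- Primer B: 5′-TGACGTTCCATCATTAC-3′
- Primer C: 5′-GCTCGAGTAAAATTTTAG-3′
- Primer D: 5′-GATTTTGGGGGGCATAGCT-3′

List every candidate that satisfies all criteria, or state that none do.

None of the candidates satisfy all criteria.

Primer A (19 nt, A=7 T=1 G=5 C=6): GC 11/19 = 57.9% ✓; length 19 ✓; Tm = 2·8 + 4·11 = 60°C, outside 50–57°C ✗ — fails.
Primer B (17 nt, A=4 T=6 G=2 C=5): GC 7/17 = 41.2% ✓; length 17 ✓; Tm = 2·10 + 4·7 = 48°C, outside 50–57°C ✗ — fails.
Primer C (18 nt, A=6 T=6 G=4 C=2): GC 6/18 = 33.3%, outside 35.3–64.5% ✗; length 18 ✓; Tm = 2·12 + 4·6 = 48°C, outside 50–57°C ✗ — fails.
Primer D (19 nt, A=3 T=6 G=8 C=2): GC 10/19 = 52.6% ✓; length 19 ✓; Tm = 2·9 + 4·10 = 58°C, outside 50–57°C ✗ — fails.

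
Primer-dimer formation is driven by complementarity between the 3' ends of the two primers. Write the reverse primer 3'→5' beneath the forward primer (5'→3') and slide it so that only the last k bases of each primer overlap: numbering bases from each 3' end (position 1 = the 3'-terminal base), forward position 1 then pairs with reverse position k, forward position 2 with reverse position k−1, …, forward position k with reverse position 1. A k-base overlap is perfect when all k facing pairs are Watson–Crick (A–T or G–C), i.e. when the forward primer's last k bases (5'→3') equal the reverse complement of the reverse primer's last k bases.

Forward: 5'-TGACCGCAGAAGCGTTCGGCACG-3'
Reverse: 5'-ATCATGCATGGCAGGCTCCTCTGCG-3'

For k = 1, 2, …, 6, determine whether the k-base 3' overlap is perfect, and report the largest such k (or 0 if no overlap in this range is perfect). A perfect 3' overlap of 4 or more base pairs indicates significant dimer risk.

Last 6 bases (5'→3') — forward …GGCACG, reverse …TCTGCG.
Reverse complement of the reverse primer's last 6 bases: CGCAGA; its first k bases are the reverse complement of the reverse primer's last k bases, so a perfect k-base overlap needs the forward primer's last k bases to equal them.
Comparing (forward last k vs required): k=1: G vs C ✗; k=2: CG vs CG ✓; k=3: ACG vs CGC ✗; k=4: CACG vs CGCA ✗; k=5: GCACG vs CGCAG ✗; k=6: GGCACG vs CGCAGA ✗.
Only k = 2 is perfect, so the longest perfect 3' overlap is 2.

Longest perfect overlap: 2 complementary base pairs; below the dimer-risk threshold (threshold 4).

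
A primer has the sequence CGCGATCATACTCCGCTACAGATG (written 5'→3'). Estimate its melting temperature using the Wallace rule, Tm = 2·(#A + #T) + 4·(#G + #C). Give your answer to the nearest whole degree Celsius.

74°C

Base counts: A=6, T=5, G=5, C=8 (length 24).
Tm = 2·(6+5) + 4·(5+8) = 2·11 + 4·13 = 22 + 52 = 74°C.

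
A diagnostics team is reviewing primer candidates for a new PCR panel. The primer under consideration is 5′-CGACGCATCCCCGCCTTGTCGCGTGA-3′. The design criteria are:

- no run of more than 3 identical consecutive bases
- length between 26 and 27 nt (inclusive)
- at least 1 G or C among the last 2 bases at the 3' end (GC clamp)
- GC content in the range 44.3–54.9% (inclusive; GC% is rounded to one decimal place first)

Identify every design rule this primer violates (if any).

Base counts: A=3, T=5, G=7, C=11 (length 26).
homopolymer run: longest run = 4, exceeds 3 ✗
length: length 26 ✓
GC clamp: 3' end GA has 1 G/C ✓
GC content: GC 18/26 = 69.2%, outside 44.3–54.9% ✗

Fails: homopolymer run, GC content.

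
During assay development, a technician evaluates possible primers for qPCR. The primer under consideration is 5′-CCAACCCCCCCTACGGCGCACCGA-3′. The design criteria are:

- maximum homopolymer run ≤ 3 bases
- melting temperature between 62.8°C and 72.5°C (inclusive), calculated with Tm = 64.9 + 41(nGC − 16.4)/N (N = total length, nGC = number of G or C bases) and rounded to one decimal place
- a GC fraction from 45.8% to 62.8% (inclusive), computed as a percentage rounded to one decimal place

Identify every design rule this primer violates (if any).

Fails: homopolymer run, GC content.

Base counts: A=5, T=1, G=4, C=14 (length 24).
homopolymer run: longest run = 7, exceeds 3 ✗
Tm: Tm = 64.9 + 41·(18 − 16.4)/24 = 67.6°C ✓
GC content: GC 18/24 = 75.0%, outside 45.8–62.8% ✗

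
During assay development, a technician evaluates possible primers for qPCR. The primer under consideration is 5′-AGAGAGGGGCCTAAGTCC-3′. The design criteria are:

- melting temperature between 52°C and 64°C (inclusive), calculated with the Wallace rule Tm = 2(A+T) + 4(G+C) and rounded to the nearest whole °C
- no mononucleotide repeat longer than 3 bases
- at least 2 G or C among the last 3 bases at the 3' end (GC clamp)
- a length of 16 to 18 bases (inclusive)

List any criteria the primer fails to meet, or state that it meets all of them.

Fails: homopolymer run.

Base counts: A=5, T=2, G=7, C=4 (length 18).
Tm: Tm = 2·7 + 4·11 = 58°C ✓
homopolymer run: longest run = 4, exceeds 3 ✗
GC clamp: 3' end TCC has 2 G/C ✓
length: length 18 ✓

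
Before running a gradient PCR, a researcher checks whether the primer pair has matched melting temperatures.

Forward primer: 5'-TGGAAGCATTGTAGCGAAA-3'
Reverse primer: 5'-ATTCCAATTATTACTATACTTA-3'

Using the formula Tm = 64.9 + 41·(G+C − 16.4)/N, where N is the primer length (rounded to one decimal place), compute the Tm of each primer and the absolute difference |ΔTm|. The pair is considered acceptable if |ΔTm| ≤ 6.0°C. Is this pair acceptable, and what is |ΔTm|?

|ΔTm| = 5.0°C; the pair is acceptable.

Forward: G+C = 8, N = 19 → Tm = 64.9 + 41·(8 − 16.4)/19 = 46.8°C.
Reverse: G+C = 4, N = 22 → Tm = 64.9 + 41·(4 − 16.4)/22 = 41.8°C.
|ΔTm| = |46.8 − 41.8| = 5.0°C, ≤ 6.0°C.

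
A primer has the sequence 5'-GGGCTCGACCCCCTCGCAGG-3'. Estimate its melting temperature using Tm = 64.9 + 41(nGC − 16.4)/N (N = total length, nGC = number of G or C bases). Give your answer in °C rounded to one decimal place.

64.1°C

Base counts: A=2, T=2, G=7, C=9; G+C = 16, N = 20.
Tm = 64.9 + 41·(16 − 16.4)/20 = 64.9 + -16.40/20 = 64.1°C.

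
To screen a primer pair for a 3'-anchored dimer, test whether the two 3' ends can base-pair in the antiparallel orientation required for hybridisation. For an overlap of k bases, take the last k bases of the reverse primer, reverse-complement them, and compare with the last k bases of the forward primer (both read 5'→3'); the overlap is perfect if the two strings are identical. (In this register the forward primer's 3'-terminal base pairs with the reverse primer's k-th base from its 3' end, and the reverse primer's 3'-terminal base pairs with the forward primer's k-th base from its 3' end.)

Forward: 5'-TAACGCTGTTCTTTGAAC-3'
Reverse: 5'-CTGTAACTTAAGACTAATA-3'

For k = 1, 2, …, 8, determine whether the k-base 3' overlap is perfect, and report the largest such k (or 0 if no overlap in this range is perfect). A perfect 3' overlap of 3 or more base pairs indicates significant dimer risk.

Longest perfect overlap: 0 complementary base pairs; below the dimer-risk threshold (threshold 3).

Last 8 bases (5'→3') — forward …CTTTGAAC, reverse …GACTAATA.
Reverse complement of the reverse primer's last 8 bases: TATTAGTC; its first k bases are the reverse complement of the reverse primer's last k bases, so a perfect k-base overlap needs the forward primer's last k bases to equal them.
Comparing (forward last k vs required): k=1: C vs T ✗; k=2: AC vs TA ✗; k=3: AAC vs TAT ✗; k=4: GAAC vs TATT ✗; k=5: TGAAC vs TATTA ✗; k=6: TTGAAC vs TATTAG ✗; k=7: TTTGAAC vs TATTAGT ✗; k=8: CTTTGAAC vs TATTAGTC ✗.
No overlap length from 1 to 8 is perfect, so the longest perfect 3' overlap is 0.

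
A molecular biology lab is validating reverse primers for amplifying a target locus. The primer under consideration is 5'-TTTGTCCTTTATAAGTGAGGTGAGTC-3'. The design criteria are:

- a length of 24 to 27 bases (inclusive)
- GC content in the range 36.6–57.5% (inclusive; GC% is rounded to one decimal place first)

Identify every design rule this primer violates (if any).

Base counts: A=5, T=11, G=7, C=3 (length 26).
length: length 26 ✓
GC content: GC 10/26 = 38.5% ✓

Meets all criteria.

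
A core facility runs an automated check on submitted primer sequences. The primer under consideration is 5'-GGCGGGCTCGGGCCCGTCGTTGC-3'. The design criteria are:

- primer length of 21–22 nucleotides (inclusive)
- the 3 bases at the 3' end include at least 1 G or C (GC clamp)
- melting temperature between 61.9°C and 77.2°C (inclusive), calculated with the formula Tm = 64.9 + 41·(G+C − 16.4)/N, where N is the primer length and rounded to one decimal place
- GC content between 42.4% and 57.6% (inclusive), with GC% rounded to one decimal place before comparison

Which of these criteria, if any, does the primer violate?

Fails: length, GC content.

Base counts: A=0, T=4, G=11, C=8 (length 23).
length: length 23, outside 21–22 ✗
GC clamp: 3' end TGC has 2 G/C ✓
Tm: Tm = 64.9 + 41·(19 − 16.4)/23 = 69.5°C ✓
GC content: GC 19/23 = 82.6%, outside 42.4–57.6% ✗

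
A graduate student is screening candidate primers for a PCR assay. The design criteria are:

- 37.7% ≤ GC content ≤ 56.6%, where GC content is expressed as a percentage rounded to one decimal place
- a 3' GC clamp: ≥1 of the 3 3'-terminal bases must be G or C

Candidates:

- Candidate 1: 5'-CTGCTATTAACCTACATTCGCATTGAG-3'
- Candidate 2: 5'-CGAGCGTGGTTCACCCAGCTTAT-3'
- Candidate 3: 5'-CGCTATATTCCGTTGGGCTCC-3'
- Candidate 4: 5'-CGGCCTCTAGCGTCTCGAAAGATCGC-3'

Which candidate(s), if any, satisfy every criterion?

Candidate 1 (27 nt, A=7 T=9 G=4 C=7): GC 11/27 = 40.7% ✓; 3' end GAG has 2 G/C ✓ — passes.
Candidate 2 (23 nt, A=4 T=6 G=6 C=7): GC 13/23 = 56.5% ✓; 3' end TAT has 0 G/C, need ≥1 ✗ — fails.
Candidate 3 (21 nt, A=2 T=7 G=5 C=7): GC 12/21 = 57.1%, outside 37.7–56.6% ✗; 3' end TCC has 2 G/C ✓ — fails.
Candidate 4 (26 nt, A=5 T=5 G=7 C=9): GC 16/26 = 61.5%, outside 37.7–56.6% ✗; 3' end CGC has 3 G/C ✓ — fails.

Candidate 1 only.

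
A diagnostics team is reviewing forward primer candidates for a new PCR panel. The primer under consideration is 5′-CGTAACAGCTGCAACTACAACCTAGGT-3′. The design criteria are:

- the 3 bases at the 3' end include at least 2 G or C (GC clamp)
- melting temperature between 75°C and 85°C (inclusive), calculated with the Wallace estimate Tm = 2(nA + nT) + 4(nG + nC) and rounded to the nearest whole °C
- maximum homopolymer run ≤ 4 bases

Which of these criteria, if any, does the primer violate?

Meets all criteria.

Base counts: A=9, T=5, G=5, C=8 (length 27).
GC clamp: 3' end GGT has 2 G/C ✓
Tm: Tm = 2·14 + 4·13 = 80°C ✓
homopolymer run: longest run = 2 ✓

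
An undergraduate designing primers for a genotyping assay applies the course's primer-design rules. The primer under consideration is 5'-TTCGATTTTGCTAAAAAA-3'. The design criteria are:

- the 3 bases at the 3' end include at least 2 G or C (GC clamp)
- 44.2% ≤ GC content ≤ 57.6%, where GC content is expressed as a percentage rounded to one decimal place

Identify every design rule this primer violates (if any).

Base counts: A=7, T=7, G=2, C=2 (length 18).
GC clamp: 3' end AAA has 0 G/C, need ≥2 ✗
GC content: GC 4/18 = 22.2%, outside 44.2–57.6% ✗

Fails: GC clamp, GC content.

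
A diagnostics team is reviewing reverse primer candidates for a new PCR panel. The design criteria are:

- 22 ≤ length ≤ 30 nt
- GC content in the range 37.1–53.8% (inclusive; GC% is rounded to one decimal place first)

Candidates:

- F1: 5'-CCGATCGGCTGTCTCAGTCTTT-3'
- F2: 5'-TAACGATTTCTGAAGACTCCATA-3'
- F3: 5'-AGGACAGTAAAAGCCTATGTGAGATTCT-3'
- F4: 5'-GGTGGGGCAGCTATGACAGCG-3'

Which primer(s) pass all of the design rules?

F3 only.

F1 (22 nt, A=2 T=8 G=5 C=7): length 22 ✓; GC 12/22 = 54.5%, outside 37.1–53.8% ✗ — fails.
F2 (23 nt, A=8 T=7 G=3 C=5): length 23 ✓; GC 8/23 = 34.8%, outside 37.1–53.8% ✗ — fails.
F3 (28 nt, A=10 T=7 G=7 C=4): length 28 ✓; GC 11/28 = 39.3% ✓ — passes.
F4 (21 nt, A=4 T=3 G=10 C=4): length 21, outside 22–30 ✗; GC 14/21 = 66.7%, outside 37.1–53.8% ✗ — fails.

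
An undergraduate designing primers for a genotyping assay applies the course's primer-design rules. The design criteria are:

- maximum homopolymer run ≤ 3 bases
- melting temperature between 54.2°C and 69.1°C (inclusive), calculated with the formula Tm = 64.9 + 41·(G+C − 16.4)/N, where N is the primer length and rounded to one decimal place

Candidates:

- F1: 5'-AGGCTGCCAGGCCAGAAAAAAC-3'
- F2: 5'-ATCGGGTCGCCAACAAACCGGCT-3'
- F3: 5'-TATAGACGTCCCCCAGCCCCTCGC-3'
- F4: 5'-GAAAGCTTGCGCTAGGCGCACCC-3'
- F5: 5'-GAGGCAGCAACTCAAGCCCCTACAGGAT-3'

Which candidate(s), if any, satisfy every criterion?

F1 (22 nt, A=9 T=1 G=6 C=6): longest run = 6, exceeds 3 ✗; Tm = 64.9 + 41·(12 − 16.4)/22 = 56.7°C ✓ — fails.
F2 (23 nt, A=6 T=3 G=6 C=8): longest run = 3 ✓; Tm = 64.9 + 41·(14 − 16.4)/23 = 60.6°C ✓ — passes.
F3 (24 nt, A=4 T=4 G=4 C=12): longest run = 5, exceeds 3 ✗; Tm = 64.9 + 41·(16 − 16.4)/24 = 64.2°C ✓ — fails.
F4 (23 nt, A=5 T=3 G=7 C=8): longest run = 3 ✓; Tm = 64.9 + 41·(15 − 16.4)/23 = 62.4°C ✓ — passes.
F5 (28 nt, A=9 T=3 G=7 C=9): longest run = 4, exceeds 3 ✗; Tm = 64.9 + 41·(16 − 16.4)/28 = 64.3°C ✓ — fails.

F2 and F4.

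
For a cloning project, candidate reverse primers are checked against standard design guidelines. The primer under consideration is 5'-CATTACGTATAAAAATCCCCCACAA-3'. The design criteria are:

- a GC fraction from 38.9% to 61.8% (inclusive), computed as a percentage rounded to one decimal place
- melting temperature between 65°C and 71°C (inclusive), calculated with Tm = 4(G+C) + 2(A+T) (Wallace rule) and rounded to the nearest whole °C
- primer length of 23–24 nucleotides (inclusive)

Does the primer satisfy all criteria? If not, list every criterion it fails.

Fails: GC content, length.

Base counts: A=11, T=5, G=1, C=8 (length 25).
GC content: GC 9/25 = 36.0%, outside 38.9–61.8% ✗
Tm: Tm = 2·16 + 4·9 = 68°C ✓
length: length 25, outside 23–24 ✗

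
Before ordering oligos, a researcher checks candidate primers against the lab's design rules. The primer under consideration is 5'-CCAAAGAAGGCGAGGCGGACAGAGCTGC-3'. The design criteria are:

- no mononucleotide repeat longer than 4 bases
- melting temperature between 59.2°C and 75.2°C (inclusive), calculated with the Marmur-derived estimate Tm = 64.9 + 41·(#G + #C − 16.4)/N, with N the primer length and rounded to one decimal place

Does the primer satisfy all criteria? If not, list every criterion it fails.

Base counts: A=9, T=1, G=11, C=7 (length 28).
homopolymer run: longest run = 3 ✓
Tm: Tm = 64.9 + 41·(18 − 16.4)/28 = 67.2°C ✓

Meets all criteria.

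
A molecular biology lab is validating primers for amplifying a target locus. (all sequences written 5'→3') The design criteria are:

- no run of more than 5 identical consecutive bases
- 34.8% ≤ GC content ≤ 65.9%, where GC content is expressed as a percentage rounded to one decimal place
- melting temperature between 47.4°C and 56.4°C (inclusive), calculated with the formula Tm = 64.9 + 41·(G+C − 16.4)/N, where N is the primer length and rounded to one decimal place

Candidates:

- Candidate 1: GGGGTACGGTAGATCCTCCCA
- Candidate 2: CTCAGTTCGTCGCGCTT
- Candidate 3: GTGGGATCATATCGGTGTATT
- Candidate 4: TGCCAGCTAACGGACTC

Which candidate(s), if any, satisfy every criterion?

Candidate 1 (21 nt, A=4 T=4 G=7 C=6): longest run = 4 ✓; GC 13/21 = 61.9% ✓; Tm = 64.9 + 41·(13 − 16.4)/21 = 58.3°C, outside 47.4–56.4°C ✗ — fails.
Candidate 2 (17 nt, A=1 T=6 G=4 C=6): longest run = 2 ✓; GC 10/17 = 58.8% ✓; Tm = 64.9 + 41·(10 − 16.4)/17 = 49.5°C ✓ — passes.
Candidate 3 (21 nt, A=4 T=8 G=7 C=2): longest run = 3 ✓; GC 9/21 = 42.9% ✓; Tm = 64.9 + 41·(9 − 16.4)/21 = 50.5°C ✓ — passes.
Candidate 4 (17 nt, A=4 T=3 G=4 C=6): longest run = 2 ✓; GC 10/17 = 58.8% ✓; Tm = 64.9 + 41·(10 − 16.4)/17 = 49.5°C ✓ — passes.

Candidate 2, Candidate 3 and Candidate 4.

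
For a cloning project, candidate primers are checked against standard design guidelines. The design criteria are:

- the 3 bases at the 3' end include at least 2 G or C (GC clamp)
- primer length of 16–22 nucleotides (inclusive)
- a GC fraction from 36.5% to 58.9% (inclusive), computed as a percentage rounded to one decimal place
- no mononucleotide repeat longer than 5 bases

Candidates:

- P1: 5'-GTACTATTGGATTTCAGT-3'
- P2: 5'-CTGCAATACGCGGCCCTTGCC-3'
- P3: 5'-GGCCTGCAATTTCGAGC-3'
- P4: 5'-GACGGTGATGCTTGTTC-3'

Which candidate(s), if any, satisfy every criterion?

P3 only.

P1 (18 nt, A=4 T=8 G=4 C=2): 3' end AGT has 1 G/C, need ≥2 ✗; length 18 ✓; GC 6/18 = 33.3%, outside 36.5–58.9% ✗; longest run = 3 ✓ — fails.
P2 (21 nt, A=3 T=4 G=5 C=9): 3' end GCC has 3 G/C ✓; length 21 ✓; GC 14/21 = 66.7%, outside 36.5–58.9% ✗; longest run = 3 ✓ — fails.
P3 (17 nt, A=3 T=4 G=5 C=5): 3' end AGC has 2 G/C ✓; length 17 ✓; GC 10/17 = 58.8% ✓; longest run = 3 ✓ — passes.
P4 (17 nt, A=2 T=6 G=6 C=3): 3' end TTC has 1 G/C, need ≥2 ✗; length 17 ✓; GC 9/17 = 52.9% ✓; longest run = 2 ✓ — fails.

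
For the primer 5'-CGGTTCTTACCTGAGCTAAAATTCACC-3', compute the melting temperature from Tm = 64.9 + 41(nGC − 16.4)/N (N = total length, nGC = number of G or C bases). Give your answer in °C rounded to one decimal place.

Base counts: A=7, T=8, G=4, C=8; G+C = 12, N = 27.
Tm = 64.9 + 41·(12 − 16.4)/27 = 64.9 + -180.40/27 = 58.2°C.

58.2°C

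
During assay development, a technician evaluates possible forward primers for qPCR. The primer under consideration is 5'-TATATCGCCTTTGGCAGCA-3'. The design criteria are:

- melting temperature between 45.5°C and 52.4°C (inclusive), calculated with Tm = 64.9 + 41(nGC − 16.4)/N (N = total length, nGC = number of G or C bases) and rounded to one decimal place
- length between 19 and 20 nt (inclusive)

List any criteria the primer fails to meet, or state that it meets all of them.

Base counts: A=4, T=6, G=4, C=5 (length 19).
Tm: Tm = 64.9 + 41·(9 − 16.4)/19 = 48.9°C ✓
length: length 19 ✓

Meets all criteria.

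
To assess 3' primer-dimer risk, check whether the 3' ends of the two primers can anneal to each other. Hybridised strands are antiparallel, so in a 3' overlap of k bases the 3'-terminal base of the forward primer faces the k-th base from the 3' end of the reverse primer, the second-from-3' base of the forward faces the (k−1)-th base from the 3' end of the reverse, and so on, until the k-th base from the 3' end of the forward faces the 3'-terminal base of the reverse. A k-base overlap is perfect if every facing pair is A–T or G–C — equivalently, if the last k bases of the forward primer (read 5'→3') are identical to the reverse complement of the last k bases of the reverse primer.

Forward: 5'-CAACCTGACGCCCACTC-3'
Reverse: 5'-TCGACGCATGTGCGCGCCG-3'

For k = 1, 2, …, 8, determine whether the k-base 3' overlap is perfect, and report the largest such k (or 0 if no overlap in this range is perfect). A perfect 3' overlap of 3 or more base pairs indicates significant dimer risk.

Longest perfect overlap: 1 complementary base pair; below the dimer-risk threshold (threshold 3).

Last 8 bases (5'→3') — forward …GCCCACTC, reverse …GCGCGCCG.
Reverse complement of the reverse primer's last 8 bases: CGGCGCGC; its first k bases are the reverse complement of the reverse primer's last k bases, so a perfect k-base overlap needs the forward primer's last k bases to equal them.
Comparing (forward last k vs required): k=1: C vs C ✓; k=2: TC vs CG ✗; k=3: CTC vs CGG ✗; k=4: ACTC vs CGGC ✗; k=5: CACTC vs CGGCG ✗; k=6: CCACTC vs CGGCGC ✗; k=7: CCCACTC vs CGGCGCG ✗; k=8: GCCCACTC vs CGGCGCGC ✗.
Only k = 1 is perfect, so the longest perfect 3' overlap is 1.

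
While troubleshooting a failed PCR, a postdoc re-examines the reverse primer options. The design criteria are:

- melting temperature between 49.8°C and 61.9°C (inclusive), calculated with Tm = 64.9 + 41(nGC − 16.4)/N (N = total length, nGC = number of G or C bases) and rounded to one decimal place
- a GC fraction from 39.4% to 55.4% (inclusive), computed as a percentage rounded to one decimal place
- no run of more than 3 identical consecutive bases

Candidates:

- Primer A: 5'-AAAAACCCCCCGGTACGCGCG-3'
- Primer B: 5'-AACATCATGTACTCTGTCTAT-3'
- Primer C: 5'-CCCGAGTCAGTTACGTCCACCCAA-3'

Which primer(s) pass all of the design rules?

Primer A (21 nt, A=6 T=1 G=5 C=9): Tm = 64.9 + 41·(14 − 16.4)/21 = 60.2°C ✓; GC 14/21 = 66.7%, outside 39.4–55.4% ✗; longest run = 6, exceeds 3 ✗ — fails.
Primer B (21 nt, A=6 T=8 G=2 C=5): Tm = 64.9 + 41·(7 − 16.4)/21 = 46.5°C, outside 49.8–61.9°C ✗; GC 7/21 = 33.3%, outside 39.4–55.4% ✗; longest run = 2 ✓ — fails.
Primer C (24 nt, A=6 T=4 G=4 C=10): Tm = 64.9 + 41·(14 − 16.4)/24 = 60.8°C ✓; GC 14/24 = 58.3%, outside 39.4–55.4% ✗; longest run = 3 ✓ — fails.

None of the candidates satisfy all criteria.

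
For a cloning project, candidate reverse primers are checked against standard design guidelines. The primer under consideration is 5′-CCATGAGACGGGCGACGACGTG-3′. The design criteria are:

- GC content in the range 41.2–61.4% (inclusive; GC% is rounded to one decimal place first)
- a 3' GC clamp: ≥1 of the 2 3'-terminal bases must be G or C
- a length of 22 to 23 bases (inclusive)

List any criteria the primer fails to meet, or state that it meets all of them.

Fails: GC content.

Base counts: A=5, T=2, G=9, C=6 (length 22).
GC content: GC 15/22 = 68.2%, outside 41.2–61.4% ✗
GC clamp: 3' end TG has 1 G/C ✓
length: length 22 ✓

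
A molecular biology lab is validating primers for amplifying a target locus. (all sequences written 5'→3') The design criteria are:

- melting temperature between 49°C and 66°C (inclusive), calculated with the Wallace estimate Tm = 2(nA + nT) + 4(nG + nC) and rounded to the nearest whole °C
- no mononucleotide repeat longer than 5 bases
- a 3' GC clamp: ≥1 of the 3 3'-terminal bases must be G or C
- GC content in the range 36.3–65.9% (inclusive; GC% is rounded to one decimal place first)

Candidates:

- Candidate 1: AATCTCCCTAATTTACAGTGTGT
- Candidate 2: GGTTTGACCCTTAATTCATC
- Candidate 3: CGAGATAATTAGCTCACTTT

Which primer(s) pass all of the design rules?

Candidate 1 (23 nt, A=6 T=9 G=3 C=5): Tm = 2·15 + 4·8 = 62°C ✓; longest run = 3 ✓; 3' end TGT has 1 G/C ✓; GC 8/23 = 34.8%, outside 36.3–65.9% ✗ — fails.
Candidate 2 (20 nt, A=4 T=8 G=3 C=5): Tm = 2·12 + 4·8 = 56°C ✓; longest run = 3 ✓; 3' end ATC has 1 G/C ✓; GC 8/20 = 40.0% ✓ — passes.
Candidate 3 (20 nt, A=6 T=7 G=3 C=4): Tm = 2·13 + 4·7 = 54°C ✓; longest run = 3 ✓; 3' end TTT has 0 G/C, need ≥1 ✗; GC 7/20 = 35.0%, outside 36.3–65.9% ✗ — fails.

Candidate 2 only.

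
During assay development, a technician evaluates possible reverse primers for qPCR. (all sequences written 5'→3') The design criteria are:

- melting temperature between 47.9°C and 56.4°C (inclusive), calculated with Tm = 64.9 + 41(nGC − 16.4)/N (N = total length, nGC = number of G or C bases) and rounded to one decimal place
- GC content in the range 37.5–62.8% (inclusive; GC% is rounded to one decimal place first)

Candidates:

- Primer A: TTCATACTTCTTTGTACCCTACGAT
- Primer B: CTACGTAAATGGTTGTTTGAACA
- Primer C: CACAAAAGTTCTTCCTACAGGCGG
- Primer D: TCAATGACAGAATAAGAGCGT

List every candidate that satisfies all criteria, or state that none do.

Primer A (25 nt, A=5 T=11 G=2 C=7): Tm = 64.9 + 41·(9 − 16.4)/25 = 52.8°C ✓; GC 9/25 = 36.0%, outside 37.5–62.8% ✗ — fails.
Primer B (23 nt, A=7 T=8 G=5 C=3): Tm = 64.9 + 41·(8 − 16.4)/23 = 49.9°C ✓; GC 8/23 = 34.8%, outside 37.5–62.8% ✗ — fails.
Primer C (24 nt, A=7 T=5 G=5 C=7): Tm = 64.9 + 41·(12 − 16.4)/24 = 57.4°C, outside 47.9–56.4°C ✗; GC 12/24 = 50.0% ✓ — fails.
Primer D (21 nt, A=9 T=4 G=5 C=3): Tm = 64.9 + 41·(8 − 16.4)/21 = 48.5°C ✓; GC 8/21 = 38.1% ✓ — passes.

Primer D only.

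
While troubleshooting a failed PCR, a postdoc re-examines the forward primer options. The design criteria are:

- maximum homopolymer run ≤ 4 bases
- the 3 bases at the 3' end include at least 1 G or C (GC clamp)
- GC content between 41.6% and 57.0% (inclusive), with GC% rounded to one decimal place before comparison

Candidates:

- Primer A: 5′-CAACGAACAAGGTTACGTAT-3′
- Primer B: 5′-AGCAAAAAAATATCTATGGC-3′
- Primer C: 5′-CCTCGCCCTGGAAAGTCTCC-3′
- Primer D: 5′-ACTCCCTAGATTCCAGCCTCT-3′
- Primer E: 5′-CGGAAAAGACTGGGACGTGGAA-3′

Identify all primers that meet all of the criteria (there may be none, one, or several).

Primer A (20 nt, A=8 T=4 G=4 C=4): longest run = 2 ✓; 3' end TAT has 0 G/C, need ≥1 ✗; GC 8/20 = 40.0%, outside 41.6–57.0% ✗ — fails.
Primer B (20 nt, A=10 T=4 G=3 C=3): longest run = 7, exceeds 4 ✗; 3' end GGC has 3 G/C ✓; GC 6/20 = 30.0%, outside 41.6–57.0% ✗ — fails.
Primer C (20 nt, A=3 T=4 G=4 C=9): longest run = 3 ✓; 3' end TCC has 2 G/C ✓; GC 13/20 = 65.0%, outside 41.6–57.0% ✗ — fails.
Primer D (21 nt, A=4 T=6 G=2 C=9): longest run = 3 ✓; 3' end TCT has 1 G/C ✓; GC 11/21 = 52.4% ✓ — passes.
Primer E (22 nt, A=8 T=2 G=9 C=3): longest run = 4 ✓; 3' end GAA has 1 G/C ✓; GC 12/22 = 54.5% ✓ — passes.

Primer D and Primer E.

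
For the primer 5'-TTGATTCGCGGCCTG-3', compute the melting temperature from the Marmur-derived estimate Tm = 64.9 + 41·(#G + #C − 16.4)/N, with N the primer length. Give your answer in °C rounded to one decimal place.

44.7°C

Base counts: A=1, T=5, G=5, C=4; G+C = 9, N = 15.
Tm = 64.9 + 41·(9 − 16.4)/15 = 64.9 + -303.40/15 = 44.7°C.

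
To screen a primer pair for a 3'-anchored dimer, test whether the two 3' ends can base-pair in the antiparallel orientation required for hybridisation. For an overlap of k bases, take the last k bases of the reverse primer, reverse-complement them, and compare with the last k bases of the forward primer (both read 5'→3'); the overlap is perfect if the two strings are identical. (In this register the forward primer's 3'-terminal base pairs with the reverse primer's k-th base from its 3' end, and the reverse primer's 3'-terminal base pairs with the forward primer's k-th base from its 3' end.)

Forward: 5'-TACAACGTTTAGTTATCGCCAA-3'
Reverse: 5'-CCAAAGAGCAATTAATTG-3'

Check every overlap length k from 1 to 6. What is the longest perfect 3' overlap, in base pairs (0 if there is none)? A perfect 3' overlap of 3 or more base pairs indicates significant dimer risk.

Last 6 bases (5'→3') — forward …CGCCAA, reverse …TAATTG.
Reverse complement of the reverse primer's last 6 bases: CAATTA; its first k bases are the reverse complement of the reverse primer's last k bases, so a perfect k-base overlap needs the forward primer's last k bases to equal them.
Comparing (forward last k vs required): k=1: A vs C ✗; k=2: AA vs CA ✗; k=3: CAA vs CAA ✓; k=4: CCAA vs CAAT ✗; k=5: GCCAA vs CAATT ✗; k=6: CGCCAA vs CAATTA ✗.
Only k = 3 is perfect, so the longest perfect 3' overlap is 3.

Longest perfect overlap: 3 complementary base pairs; significant dimer risk (threshold 3).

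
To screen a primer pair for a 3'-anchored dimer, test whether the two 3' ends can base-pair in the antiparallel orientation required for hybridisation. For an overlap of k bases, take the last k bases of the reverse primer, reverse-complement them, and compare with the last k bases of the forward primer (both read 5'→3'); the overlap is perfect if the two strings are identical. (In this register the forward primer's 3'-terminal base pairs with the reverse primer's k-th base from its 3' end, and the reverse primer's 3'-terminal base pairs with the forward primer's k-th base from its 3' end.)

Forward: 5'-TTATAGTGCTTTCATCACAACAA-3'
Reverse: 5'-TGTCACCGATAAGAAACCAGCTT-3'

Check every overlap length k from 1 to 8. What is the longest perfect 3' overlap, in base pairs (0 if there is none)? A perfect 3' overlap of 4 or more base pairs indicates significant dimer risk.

Last 8 bases (5'→3') — forward …CACAACAA, reverse …ACCAGCTT.
Reverse complement of the reverse primer's last 8 bases: AAGCTGGT; its first k bases are the reverse complement of the reverse primer's last k bases, so a perfect k-base overlap needs the forward primer's last k bases to equal them.
Comparing (forward last k vs required): k=1: A vs A ✓; k=2: AA vs AA ✓; k=3: CAA vs AAG ✗; k=4: ACAA vs AAGC ✗; k=5: AACAA vs AAGCT ✗; k=6: CAACAA vs AAGCTG ✗; k=7: ACAACAA vs AAGCTGG ✗; k=8: CACAACAA vs AAGCTGGT ✗.
Perfect overlaps at k = 1, 2; the largest is 2.

Longest perfect overlap: 2 complementary base pairs; below the dimer-risk threshold (threshold 4).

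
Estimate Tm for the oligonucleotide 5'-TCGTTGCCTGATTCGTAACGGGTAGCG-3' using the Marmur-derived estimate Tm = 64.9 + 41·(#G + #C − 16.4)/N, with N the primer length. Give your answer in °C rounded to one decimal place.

62.8°C

Base counts: A=4, T=8, G=9, C=6; G+C = 15, N = 27.
Tm = 64.9 + 41·(15 − 16.4)/27 = 64.9 + -57.40/27 = 62.8°C.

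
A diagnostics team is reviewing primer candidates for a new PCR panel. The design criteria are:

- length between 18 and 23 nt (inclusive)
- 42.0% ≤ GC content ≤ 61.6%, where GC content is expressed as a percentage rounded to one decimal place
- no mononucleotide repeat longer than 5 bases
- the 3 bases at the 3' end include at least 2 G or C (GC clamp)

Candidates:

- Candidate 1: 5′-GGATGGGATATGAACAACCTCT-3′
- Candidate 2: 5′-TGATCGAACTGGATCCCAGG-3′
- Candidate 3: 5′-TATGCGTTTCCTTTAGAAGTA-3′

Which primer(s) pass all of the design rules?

Candidate 1 (22 nt, A=7 T=5 G=6 C=4): length 22 ✓; GC 10/22 = 45.5% ✓; longest run = 3 ✓; 3' end TCT has 1 G/C, need ≥2 ✗ — fails.
Candidate 2 (20 nt, A=5 T=4 G=6 C=5): length 20 ✓; GC 11/20 = 55.0% ✓; longest run = 3 ✓; 3' end AGG has 2 G/C ✓ — passes.
Candidate 3 (21 nt, A=5 T=9 G=4 C=3): length 21 ✓; GC 7/21 = 33.3%, outside 42.0–61.6% ✗; longest run = 3 ✓; 3' end GTA has 1 G/C, need ≥2 ✗ — fails.

Candidate 2 only.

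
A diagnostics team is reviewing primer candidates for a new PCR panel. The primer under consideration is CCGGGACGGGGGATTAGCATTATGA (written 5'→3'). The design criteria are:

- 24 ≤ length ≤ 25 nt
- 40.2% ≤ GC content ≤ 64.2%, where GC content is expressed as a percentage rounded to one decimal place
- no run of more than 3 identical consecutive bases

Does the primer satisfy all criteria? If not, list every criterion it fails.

Base counts: A=6, T=5, G=10, C=4 (length 25).
length: length 25 ✓
GC content: GC 14/25 = 56.0% ✓
homopolymer run: longest run = 5, exceeds 3 ✗

Fails: homopolymer run.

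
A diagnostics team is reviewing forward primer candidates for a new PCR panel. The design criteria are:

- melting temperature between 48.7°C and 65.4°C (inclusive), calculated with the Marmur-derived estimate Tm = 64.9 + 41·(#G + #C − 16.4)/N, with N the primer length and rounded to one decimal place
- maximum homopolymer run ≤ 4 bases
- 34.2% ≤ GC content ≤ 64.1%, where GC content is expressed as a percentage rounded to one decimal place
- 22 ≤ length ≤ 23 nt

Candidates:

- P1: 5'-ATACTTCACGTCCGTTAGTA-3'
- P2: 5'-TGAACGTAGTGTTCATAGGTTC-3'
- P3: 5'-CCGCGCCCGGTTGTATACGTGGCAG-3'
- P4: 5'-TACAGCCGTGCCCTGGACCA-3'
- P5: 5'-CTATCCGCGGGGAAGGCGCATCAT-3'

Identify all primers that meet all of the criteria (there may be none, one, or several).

P2 only.

P1 (20 nt, A=5 T=7 G=3 C=5): Tm = 64.9 + 41·(8 − 16.4)/20 = 47.7°C, outside 48.7–65.4°C ✗; longest run = 2 ✓; GC 8/20 = 40.0% ✓; length 20, outside 22–23 ✗ — fails.
P2 (22 nt, A=5 T=8 G=6 C=3): Tm = 64.9 + 41·(9 − 16.4)/22 = 51.1°C ✓; longest run = 2 ✓; GC 9/22 = 40.9% ✓; length 22 ✓ — passes.
P3 (25 nt, A=3 T=5 G=9 C=8): Tm = 64.9 + 41·(17 − 16.4)/25 = 65.9°C, outside 48.7–65.4°C ✗; longest run = 3 ✓; GC 17/25 = 68.0%, outside 34.2–64.1% ✗; length 25, outside 22–23 ✗ — fails.
P4 (20 nt, A=4 T=3 G=5 C=8): Tm = 64.9 + 41·(13 − 16.4)/20 = 57.9°C ✓; longest run = 3 ✓; GC 13/20 = 65.0%, outside 34.2–64.1% ✗; length 20, outside 22–23 ✗ — fails.
P5 (24 nt, A=5 T=4 G=8 C=7): Tm = 64.9 + 41·(15 − 16.4)/24 = 62.5°C ✓; longest run = 4 ✓; GC 15/24 = 62.5% ✓; length 24, outside 22–23 ✗ — fails.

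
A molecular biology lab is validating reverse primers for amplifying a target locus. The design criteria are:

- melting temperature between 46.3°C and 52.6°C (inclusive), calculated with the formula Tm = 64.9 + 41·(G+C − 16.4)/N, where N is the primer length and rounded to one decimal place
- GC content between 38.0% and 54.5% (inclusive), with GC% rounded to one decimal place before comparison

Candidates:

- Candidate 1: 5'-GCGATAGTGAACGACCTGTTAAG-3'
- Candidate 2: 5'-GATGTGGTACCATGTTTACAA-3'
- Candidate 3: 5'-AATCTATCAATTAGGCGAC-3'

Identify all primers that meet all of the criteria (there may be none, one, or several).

Candidate 2 only.

Candidate 1 (23 nt, A=7 T=5 G=7 C=4): Tm = 64.9 + 41·(11 − 16.4)/23 = 55.3°C, outside 46.3–52.6°C ✗; GC 11/23 = 47.8% ✓ — fails.
Candidate 2 (21 nt, A=6 T=7 G=5 C=3): Tm = 64.9 + 41·(8 − 16.4)/21 = 48.5°C ✓; GC 8/21 = 38.1% ✓ — passes.
Candidate 3 (19 nt, A=7 T=5 G=3 C=4): Tm = 64.9 + 41·(7 − 16.4)/19 = 44.6°C, outside 46.3–52.6°C ✗; GC 7/19 = 36.8%, outside 38.0–54.5% ✗ — fails.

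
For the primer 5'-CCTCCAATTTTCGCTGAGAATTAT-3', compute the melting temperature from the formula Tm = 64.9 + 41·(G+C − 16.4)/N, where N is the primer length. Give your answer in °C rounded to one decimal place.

Base counts: A=6, T=9, G=3, C=6; G+C = 9, N = 24.
Tm = 64.9 + 41·(9 − 16.4)/24 = 64.9 + -303.40/24 = 52.3°C.

52.3°C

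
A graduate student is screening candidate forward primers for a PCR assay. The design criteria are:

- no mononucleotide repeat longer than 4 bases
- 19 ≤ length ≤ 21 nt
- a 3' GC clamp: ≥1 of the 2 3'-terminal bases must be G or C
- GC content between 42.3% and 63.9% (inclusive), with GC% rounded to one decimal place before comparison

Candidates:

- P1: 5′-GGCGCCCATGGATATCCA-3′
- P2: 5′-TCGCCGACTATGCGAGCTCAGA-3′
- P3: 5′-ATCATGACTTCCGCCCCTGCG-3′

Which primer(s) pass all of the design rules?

P3 only.

P1 (18 nt, A=4 T=3 G=5 C=6): longest run = 3 ✓; length 18, outside 19–21 ✗; 3' end CA has 1 G/C ✓; GC 11/18 = 61.1% ✓ — fails.
P2 (22 nt, A=5 T=4 G=6 C=7): longest run = 2 ✓; length 22, outside 19–21 ✗; 3' end GA has 1 G/C ✓; GC 13/22 = 59.1% ✓ — fails.
P3 (21 nt, A=3 T=5 G=4 C=9): longest run = 4 ✓; length 21 ✓; 3' end CG has 2 G/C ✓; GC 13/21 = 61.9% ✓ — passes.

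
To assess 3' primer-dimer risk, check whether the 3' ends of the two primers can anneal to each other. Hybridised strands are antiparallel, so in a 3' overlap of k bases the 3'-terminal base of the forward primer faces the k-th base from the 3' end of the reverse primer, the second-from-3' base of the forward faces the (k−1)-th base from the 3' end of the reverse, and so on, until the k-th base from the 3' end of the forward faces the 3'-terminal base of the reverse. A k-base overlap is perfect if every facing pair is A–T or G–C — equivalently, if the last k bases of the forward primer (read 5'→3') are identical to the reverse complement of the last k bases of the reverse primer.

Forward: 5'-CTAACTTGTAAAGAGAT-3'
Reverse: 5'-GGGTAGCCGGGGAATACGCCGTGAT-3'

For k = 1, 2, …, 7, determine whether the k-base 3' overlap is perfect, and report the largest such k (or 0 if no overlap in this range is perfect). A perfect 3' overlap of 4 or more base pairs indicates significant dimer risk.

Last 7 bases (5'→3') — forward …AAGAGAT, reverse …CCGTGAT.
Reverse complement of the reverse primer's last 7 bases: ATCACGG; its first k bases are the reverse complement of the reverse primer's last k bases, so a perfect k-base overlap needs the forward primer's last k bases to equal them.
Comparing (forward last k vs required): k=1: T vs A ✗; k=2: AT vs AT ✓; k=3: GAT vs ATC ✗; k=4: AGAT vs ATCA ✗; k=5: GAGAT vs ATCAC ✗; k=6: AGAGAT vs ATCACG ✗; k=7: AAGAGAT vs ATCACGG ✗.
Only k = 2 is perfect, so the longest perfect 3' overlap is 2.

Longest perfect overlap: 2 complementary base pairs; below the dimer-risk threshold (threshold 4).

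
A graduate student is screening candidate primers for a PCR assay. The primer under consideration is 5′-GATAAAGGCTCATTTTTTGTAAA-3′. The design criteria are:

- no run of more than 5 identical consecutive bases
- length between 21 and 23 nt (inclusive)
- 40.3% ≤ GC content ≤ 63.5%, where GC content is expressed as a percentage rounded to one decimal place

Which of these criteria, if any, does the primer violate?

Fails: homopolymer run, GC content.

Base counts: A=8, T=9, G=4, C=2 (length 23).
homopolymer run: longest run = 6, exceeds 5 ✗
length: length 23 ✓
GC content: GC 6/23 = 26.1%, outside 40.3–63.5% ✗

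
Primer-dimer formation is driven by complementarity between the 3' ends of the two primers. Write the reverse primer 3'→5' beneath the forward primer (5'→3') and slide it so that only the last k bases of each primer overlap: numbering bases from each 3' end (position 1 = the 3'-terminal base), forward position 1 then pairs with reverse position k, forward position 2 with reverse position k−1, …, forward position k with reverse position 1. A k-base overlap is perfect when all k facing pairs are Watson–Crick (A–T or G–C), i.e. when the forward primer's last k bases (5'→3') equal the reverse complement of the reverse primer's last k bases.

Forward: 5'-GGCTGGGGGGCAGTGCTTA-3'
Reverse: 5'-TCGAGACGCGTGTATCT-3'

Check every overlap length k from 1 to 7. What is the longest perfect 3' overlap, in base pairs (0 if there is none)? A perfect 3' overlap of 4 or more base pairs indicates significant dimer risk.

Longest perfect overlap: 1 complementary base pair; below the dimer-risk threshold (threshold 4).

Last 7 bases (5'→3') — forward …GTGCTTA, reverse …TGTATCT.
Reverse complement of the reverse primer's last 7 bases: AGATACA; its first k bases are the reverse complement of the reverse primer's last k bases, so a perfect k-base overlap needs the forward primer's last k bases to equal them.
Comparing (forward last k vs required): k=1: A vs A ✓; k=2: TA vs AG ✗; k=3: TTA vs AGA ✗; k=4: CTTA vs AGAT ✗; k=5: GCTTA vs AGATA ✗; k=6: TGCTTA vs AGATAC ✗; k=7: GTGCTTA vs AGATACA ✗.
Only k = 1 is perfect, so the longest perfect 3' overlap is 1.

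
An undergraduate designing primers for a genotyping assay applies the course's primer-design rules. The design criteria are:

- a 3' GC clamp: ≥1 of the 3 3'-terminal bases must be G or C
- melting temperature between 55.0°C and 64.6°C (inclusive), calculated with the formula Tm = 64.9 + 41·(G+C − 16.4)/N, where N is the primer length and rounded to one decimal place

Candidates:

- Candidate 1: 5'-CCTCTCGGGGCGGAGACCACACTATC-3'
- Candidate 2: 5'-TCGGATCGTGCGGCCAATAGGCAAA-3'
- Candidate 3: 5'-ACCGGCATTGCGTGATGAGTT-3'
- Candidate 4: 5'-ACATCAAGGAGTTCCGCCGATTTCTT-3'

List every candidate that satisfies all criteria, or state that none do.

Candidate 1 (26 nt, A=5 T=4 G=7 C=10): 3' end ATC has 1 G/C ✓; Tm = 64.9 + 41·(17 − 16.4)/26 = 65.8°C, outside 55.0–64.6°C ✗ — fails.
Candidate 2 (25 nt, A=7 T=4 G=8 C=6): 3' end AAA has 0 G/C, need ≥1 ✗; Tm = 64.9 + 41·(14 − 16.4)/25 = 61.0°C ✓ — fails.
Candidate 3 (21 nt, A=4 T=6 G=7 C=4): 3' end GTT has 1 G/C ✓; Tm = 64.9 + 41·(11 − 16.4)/21 = 54.4°C, outside 55.0–64.6°C ✗ — fails.
Candidate 4 (26 nt, A=6 T=8 G=5 C=7): 3' end CTT has 1 G/C ✓; Tm = 64.9 + 41·(12 − 16.4)/26 = 58.0°C ✓ — passes.

Candidate 4 only.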